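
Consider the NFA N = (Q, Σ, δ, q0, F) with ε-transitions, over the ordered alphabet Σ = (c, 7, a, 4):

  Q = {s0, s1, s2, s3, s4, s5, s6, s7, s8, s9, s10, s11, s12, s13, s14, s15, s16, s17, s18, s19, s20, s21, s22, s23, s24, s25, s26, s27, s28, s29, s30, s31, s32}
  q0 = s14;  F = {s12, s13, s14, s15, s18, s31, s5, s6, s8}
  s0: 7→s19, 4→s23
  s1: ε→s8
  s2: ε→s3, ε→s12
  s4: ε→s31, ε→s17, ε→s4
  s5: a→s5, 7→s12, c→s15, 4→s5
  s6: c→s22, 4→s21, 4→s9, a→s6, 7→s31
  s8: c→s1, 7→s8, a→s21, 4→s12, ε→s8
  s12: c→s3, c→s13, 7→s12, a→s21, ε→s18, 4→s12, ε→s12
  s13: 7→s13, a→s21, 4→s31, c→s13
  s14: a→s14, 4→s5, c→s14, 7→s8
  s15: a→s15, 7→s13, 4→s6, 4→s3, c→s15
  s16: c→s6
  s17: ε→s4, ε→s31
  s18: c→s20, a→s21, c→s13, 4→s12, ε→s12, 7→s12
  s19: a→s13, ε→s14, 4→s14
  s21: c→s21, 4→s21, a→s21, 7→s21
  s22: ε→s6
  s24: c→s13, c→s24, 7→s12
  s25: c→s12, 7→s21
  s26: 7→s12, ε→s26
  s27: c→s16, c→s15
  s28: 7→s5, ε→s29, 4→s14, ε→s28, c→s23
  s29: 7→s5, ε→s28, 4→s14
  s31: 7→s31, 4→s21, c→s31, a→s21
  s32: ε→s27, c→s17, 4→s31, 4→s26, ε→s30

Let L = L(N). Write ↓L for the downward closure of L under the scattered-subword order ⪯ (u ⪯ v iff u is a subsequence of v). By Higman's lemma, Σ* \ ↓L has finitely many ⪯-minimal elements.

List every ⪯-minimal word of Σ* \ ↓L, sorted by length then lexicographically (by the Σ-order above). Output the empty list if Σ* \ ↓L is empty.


|Q|=33, |F|=9, |δ|=85 (20 ε).
min D↑ (9 st, q0=0, F={3}): 0:c→0,7→1,a→0,4→2 1:c→1,7→1,a→3,4→4 2:c→5,7→4,a→2,4→2 3:c→3,7→3,a→3,4→3 4:c→6,7→4,a→3,4→4 5:c→5,7→6,a→5,4→7 6:c→6,7→6,a→3,4→8 7:c→7,7→8,a→7,4→3 8:c→8,7→8,a→3,4→3 [Hopcroft].
'7a': |S_i|=[15, 9, 1] end={s21} ∉↓L; 2/2 deletions ∈↓L.
'4c44': |S_i|=[15, 12, 9, 6, 2] end={s21,s9} — reject; 4/4 del acc.
2 obstructions.

Antichain: [7a, 4c44].


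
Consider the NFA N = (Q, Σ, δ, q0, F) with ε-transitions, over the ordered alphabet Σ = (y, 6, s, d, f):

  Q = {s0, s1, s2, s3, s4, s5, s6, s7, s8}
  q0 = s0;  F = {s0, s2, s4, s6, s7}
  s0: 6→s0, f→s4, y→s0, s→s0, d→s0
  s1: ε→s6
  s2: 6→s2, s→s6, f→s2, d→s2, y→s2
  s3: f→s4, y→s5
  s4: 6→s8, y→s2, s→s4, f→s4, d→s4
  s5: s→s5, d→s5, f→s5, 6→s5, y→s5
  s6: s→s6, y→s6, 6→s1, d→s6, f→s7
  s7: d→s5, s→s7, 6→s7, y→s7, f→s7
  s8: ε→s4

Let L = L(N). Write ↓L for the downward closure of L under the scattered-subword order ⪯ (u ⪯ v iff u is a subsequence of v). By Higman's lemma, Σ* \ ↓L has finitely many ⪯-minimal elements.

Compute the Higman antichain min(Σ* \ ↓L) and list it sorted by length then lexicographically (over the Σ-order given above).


|Q|=9, |F|=5, |δ|=34 (2 ε).
min D↑ (6 st, q0=0, F={5}): 0:y→0,6→0,s→0,d→0,f→1 1:y→2,6→1,s→1,d→1,f→1 2:y→2,6→2,s→3,d→2,f→2 3:y→3,6→3,s→3,d→3,f→4 4:y→4,6→4,s→4,d→5,f→4 5:y→5,6→5,s→5,d→5,f→5 [Hopcroft].
'fysfd': N↓-sim [8, 7, 5, 4, 2, 1] end={s5} rej; 5/5 single-dels accept.
1 obstructions.

Antichain: [fysfd].


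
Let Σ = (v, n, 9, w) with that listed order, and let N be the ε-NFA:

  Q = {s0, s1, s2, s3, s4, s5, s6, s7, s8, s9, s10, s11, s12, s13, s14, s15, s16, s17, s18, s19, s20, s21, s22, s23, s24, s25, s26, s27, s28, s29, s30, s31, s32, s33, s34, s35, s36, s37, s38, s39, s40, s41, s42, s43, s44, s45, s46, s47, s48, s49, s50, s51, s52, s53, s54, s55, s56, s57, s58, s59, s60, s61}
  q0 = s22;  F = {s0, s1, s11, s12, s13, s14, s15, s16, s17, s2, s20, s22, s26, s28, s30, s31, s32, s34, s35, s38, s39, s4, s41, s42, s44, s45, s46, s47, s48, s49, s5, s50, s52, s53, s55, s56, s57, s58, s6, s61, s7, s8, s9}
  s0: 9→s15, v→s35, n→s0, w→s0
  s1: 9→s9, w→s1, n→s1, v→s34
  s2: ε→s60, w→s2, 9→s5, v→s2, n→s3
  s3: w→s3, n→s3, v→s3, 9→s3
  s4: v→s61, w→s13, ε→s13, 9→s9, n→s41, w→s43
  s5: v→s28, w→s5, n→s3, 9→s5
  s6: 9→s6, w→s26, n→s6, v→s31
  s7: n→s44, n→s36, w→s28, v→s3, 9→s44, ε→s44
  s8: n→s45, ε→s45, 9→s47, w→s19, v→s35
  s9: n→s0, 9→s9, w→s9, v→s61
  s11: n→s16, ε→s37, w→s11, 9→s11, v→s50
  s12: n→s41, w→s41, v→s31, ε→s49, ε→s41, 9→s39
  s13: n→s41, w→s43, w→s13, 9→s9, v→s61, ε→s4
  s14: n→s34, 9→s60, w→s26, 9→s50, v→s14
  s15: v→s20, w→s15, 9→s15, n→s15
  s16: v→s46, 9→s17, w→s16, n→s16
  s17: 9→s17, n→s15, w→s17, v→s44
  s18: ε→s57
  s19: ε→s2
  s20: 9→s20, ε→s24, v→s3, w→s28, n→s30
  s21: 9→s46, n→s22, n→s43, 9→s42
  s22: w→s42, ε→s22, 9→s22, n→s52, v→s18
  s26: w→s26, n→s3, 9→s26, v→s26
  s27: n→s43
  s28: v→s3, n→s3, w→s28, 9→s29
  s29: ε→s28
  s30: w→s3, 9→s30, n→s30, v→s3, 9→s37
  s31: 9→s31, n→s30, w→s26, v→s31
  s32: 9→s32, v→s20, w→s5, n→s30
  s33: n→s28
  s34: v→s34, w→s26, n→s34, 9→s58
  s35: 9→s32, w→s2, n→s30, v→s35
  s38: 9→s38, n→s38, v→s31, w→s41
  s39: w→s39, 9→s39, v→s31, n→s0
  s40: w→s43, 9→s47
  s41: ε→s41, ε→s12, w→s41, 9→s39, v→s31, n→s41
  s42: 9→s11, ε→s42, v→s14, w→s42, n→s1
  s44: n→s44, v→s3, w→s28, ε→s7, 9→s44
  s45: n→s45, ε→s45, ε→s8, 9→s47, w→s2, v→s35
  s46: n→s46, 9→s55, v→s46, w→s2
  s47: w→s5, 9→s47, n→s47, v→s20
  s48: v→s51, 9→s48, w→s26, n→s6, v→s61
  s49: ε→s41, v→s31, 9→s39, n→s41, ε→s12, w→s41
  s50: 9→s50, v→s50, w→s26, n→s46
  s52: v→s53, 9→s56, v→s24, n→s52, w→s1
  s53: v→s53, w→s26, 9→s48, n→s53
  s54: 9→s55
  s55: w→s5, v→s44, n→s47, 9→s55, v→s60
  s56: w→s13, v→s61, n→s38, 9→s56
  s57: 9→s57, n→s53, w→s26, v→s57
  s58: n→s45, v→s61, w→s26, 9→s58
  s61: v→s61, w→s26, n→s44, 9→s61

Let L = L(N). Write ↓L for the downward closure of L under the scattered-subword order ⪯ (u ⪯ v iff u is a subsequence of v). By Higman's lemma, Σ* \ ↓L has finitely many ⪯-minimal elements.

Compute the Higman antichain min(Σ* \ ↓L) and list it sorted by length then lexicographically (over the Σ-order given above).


|Q|=62, |F|=43, |δ|=214 (21 ε).
min D↑ (39 st, q0=0, F={11}): 0:v→1,n→2,9→0,w→3 1:v→1,n→4,9→1,w→5 2:v→4,n→2,9→6,w→7 3:v→8,n→7,9→9,w→3 4:v→4,n→4,9→10,w→5 5:v→5,n→11,9→5,w→5 6:v→12,n→13,9→6,w→14 7:v→15,n→7,9→16,w→7 8:v→8,n→15,9→17,w→5 9:v→17,n→18,9→9,w→9 10:v→12,n→19,9→10,w→5 11:v→11,n→11,9→11,w→11 12:v→12,n→20,9→12,w→5 13:v→21,n→13,9→13,w→22 14:v→12,n→22,9→16,w→14 15:v→15,n→15,9→23,w→5 16:v→12,n→24,9→16,w→16 17:v→17,n→25,9→17,w→5 18:v→25,n→18,9→26,w→18 19:v→21,n→19,9→19,w→5 20:v→11,n→20,9→20,w→27 21:v→21,n→28,9→21,w→5 22:v→21,n→22,9→29,w→22 23:v→12,n→30,9→23,w→5 24:v→31,n→24,9→32,w→24 25:v→25,n→25,9→33,w→34 26:v→20,n→32,9→26,w→26 27:v→11,n→11,9→27,w→27 28:v→11,n→28,9→28,w→11 29:v→21,n→24,9→29,w→29 30:v→31,n→30,9→35,w→34 31:v→31,n→28,9→36,w→34 32:v→37,n→32,9→32,w→32 33:v→20,n→35,9→33,w→38 34:v→34,n→11,9→38,w→34 35:v→37,n→35,9→35,w→38 36:v→37,n→28,9→36,w→38 37:v→11,n→28,9→37,w→27 38:v→27,n→11,9→38,w→38.
'vwn': |S_i|=[53, 34, 8, 1] end={s3} — reject; 3/3 del acc.
'n9vnv': |S_i|=[53, 46, 40, 19, 8, 1] end={s3} ∉↓L; 5/5 single-dels accept.
'n9nvnw': N↓-sim [53, 46, 40, 29, 14, 3, 1] end={s3} — reject; 6/6 single-dels accept.
'w9n9vv': |S_i|=[53, 43, 33, 25, 17, 11, 1] end={s3} ∉↓L; 6/6 single-dels accept.
4 words, ⪯-incomp.

Antichain: [vwn, n9vnv, n9nvnw, w9n9vv].


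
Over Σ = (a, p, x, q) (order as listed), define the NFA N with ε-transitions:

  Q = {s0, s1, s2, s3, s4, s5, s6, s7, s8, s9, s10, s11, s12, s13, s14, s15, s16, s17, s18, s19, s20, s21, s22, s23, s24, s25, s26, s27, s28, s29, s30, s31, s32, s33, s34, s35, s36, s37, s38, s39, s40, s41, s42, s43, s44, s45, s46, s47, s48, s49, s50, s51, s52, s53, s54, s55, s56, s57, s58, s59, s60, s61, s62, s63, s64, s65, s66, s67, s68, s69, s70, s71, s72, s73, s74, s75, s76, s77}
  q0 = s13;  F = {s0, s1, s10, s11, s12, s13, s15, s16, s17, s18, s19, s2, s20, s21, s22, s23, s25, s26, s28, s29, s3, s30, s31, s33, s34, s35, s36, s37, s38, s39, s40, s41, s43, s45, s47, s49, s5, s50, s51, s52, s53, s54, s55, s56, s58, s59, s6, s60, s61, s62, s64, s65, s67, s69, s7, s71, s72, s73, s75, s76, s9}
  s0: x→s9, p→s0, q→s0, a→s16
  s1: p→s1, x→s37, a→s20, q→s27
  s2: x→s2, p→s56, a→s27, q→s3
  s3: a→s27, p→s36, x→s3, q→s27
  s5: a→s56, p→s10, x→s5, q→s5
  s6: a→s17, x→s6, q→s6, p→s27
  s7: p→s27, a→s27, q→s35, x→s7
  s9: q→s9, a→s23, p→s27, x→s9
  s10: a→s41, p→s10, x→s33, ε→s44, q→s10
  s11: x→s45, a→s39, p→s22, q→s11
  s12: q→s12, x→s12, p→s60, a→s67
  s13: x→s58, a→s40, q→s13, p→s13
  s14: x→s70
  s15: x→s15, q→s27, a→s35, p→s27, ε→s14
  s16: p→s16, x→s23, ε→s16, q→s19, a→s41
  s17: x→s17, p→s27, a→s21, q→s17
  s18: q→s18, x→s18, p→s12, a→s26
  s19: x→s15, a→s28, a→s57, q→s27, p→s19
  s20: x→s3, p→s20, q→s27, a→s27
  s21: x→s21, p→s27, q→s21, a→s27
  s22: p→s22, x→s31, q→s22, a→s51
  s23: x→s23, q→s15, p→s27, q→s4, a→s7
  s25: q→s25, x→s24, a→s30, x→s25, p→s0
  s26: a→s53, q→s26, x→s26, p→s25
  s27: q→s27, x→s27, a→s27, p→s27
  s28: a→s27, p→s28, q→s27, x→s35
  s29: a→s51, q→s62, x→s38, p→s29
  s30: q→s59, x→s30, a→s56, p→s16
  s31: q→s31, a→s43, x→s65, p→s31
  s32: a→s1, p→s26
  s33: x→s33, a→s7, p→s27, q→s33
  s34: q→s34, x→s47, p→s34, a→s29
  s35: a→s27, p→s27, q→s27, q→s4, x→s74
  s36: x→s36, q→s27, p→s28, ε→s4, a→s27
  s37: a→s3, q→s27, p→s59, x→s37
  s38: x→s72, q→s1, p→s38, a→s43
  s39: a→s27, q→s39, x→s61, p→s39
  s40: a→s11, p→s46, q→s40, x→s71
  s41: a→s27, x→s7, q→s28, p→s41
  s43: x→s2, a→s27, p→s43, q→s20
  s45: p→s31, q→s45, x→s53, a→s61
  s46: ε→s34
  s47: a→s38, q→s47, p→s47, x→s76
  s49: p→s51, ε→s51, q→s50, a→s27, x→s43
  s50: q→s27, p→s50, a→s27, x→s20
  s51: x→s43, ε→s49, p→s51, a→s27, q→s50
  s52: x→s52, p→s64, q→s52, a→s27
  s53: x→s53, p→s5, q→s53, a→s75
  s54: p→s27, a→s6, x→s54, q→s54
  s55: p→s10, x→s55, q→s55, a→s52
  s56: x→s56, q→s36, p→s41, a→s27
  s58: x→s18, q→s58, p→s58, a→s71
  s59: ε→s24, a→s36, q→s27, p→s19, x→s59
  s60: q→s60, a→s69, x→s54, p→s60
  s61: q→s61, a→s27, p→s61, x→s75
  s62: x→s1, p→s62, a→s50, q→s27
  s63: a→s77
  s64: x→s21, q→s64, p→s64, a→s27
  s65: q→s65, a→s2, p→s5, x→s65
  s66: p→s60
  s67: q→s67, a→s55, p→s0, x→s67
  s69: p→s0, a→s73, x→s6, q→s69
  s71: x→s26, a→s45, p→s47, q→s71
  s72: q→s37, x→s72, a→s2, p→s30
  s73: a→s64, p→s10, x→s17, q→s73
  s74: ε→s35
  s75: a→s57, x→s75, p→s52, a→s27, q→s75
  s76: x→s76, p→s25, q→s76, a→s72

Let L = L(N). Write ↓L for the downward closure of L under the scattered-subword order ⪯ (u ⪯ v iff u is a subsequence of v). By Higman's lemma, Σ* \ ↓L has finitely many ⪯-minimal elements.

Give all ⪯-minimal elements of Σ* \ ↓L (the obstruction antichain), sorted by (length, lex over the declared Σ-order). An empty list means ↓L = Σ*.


min(Σ*\↓L) = [aaaa, apaqq, xxppxp].

|Q|=78, |F|=61, |δ|=267 (9 ε).
min D↑ (61 st, q0=0, F={14}): 0:a→1,p→0,x→2,q→0 1:a→3,p→4,x→5,q→1 2:a→5,p→2,x→6,q→2 3:a→7,p→8,x→9,q→3 4:a→10,p→4,x→11,q→4 5:a→9,p→11,x→12,q→5 6:a→12,p→13,x→6,q→6 7:a→14,p→7,x→15,q→7 8:a→16,p→8,x→17,q→8 9:a→15,p→17,x→18,q→9 10:a→16,p→10,x→19,q→20 11:a→19,p→11,x→21,q→11 12:a→18,p→22,x→12,q→12 13:a→23,p→24,x→13,q→13 14:a→14,p→14,x→14,q→14 15:a→14,p→15,x→25,q→15 16:a→14,p→16,x→26,q→27 17:a→26,p→17,x→28,q→17 18:a→25,p→29,x→18,q→18 19:a→26,p→19,x→30,q→31 20:a→27,p→20,x→31,q→14 21:a→30,p→22,x→21,q→21 22:a→32,p→33,x→22,q→22 23:a→34,p→33,x→23,q→23 24:a→35,p→24,x→36,q→24 25:a→14,p→37,x→25,q→25 26:a→14,p→26,x→38,q→39 27:a→14,p→27,x→39,q→14 28:a→38,p→29,x→28,q→28 29:a→40,p→41,x→29,q→29 30:a→38,p→32,x→30,q→42 31:a→39,p→31,x→42,q→14 32:a→40,p→43,x→32,q→44 33:a→43,p→33,x→45,q→33 34:a→37,p→41,x→34,q→34 35:a→46,p→33,x→47,q→35 36:a→47,p→14,x→36,q→36 37:a→14,p→48,x→37,q→37 38:a→14,p→40,x→38,q→49 39:a→14,p→39,x→49,q→14 40:a→14,p→50,x→40,q→51 41:a→50,p→41,x→52,q→41 42:a→49,p→44,x→42,q→14 43:a→50,p→43,x→53,q→54 44:a→51,p→54,x→44,q→14 45:a→53,p→14,x→45,q→45 46:a→48,p→41,x→55,q→46 47:a→55,p→14,x→47,q→47 48:a→14,p→48,x→56,q→48 49:a→14,p→51,x→49,q→14 50:a→14,p→50,x→57,q→58 51:a→14,p→58,x→51,q→14 52:a→57,p→14,x→52,q→52 53:a→57,p→14,x→53,q→59 54:a→58,p→54,x→59,q→14 55:a→56,p→14,x→55,q→55 56:a→14,p→14,x→56,q→56 57:a→14,p→14,x→57,q→60 58:a→14,p→58,x→60,q→14 59:a→60,p→14,x→59,q→14 60:a→14,p→14,x→60,q→14.
'aaaa': N↓-sim [70, 64, 51, 23, 2] end={s27,s57} ∉↓L; 4/4 single-dels accept.
'apaqq': run [70, 64, 52, 32, 19, 2] end={s27,s4} — reject; 5/5 del acc.
'xxppxp': |S_i|=[70, 58, 48, 38, 27, 15, 1] end={s27} ∉↓L; 6/6 del acc.
3 minimals (antichain).


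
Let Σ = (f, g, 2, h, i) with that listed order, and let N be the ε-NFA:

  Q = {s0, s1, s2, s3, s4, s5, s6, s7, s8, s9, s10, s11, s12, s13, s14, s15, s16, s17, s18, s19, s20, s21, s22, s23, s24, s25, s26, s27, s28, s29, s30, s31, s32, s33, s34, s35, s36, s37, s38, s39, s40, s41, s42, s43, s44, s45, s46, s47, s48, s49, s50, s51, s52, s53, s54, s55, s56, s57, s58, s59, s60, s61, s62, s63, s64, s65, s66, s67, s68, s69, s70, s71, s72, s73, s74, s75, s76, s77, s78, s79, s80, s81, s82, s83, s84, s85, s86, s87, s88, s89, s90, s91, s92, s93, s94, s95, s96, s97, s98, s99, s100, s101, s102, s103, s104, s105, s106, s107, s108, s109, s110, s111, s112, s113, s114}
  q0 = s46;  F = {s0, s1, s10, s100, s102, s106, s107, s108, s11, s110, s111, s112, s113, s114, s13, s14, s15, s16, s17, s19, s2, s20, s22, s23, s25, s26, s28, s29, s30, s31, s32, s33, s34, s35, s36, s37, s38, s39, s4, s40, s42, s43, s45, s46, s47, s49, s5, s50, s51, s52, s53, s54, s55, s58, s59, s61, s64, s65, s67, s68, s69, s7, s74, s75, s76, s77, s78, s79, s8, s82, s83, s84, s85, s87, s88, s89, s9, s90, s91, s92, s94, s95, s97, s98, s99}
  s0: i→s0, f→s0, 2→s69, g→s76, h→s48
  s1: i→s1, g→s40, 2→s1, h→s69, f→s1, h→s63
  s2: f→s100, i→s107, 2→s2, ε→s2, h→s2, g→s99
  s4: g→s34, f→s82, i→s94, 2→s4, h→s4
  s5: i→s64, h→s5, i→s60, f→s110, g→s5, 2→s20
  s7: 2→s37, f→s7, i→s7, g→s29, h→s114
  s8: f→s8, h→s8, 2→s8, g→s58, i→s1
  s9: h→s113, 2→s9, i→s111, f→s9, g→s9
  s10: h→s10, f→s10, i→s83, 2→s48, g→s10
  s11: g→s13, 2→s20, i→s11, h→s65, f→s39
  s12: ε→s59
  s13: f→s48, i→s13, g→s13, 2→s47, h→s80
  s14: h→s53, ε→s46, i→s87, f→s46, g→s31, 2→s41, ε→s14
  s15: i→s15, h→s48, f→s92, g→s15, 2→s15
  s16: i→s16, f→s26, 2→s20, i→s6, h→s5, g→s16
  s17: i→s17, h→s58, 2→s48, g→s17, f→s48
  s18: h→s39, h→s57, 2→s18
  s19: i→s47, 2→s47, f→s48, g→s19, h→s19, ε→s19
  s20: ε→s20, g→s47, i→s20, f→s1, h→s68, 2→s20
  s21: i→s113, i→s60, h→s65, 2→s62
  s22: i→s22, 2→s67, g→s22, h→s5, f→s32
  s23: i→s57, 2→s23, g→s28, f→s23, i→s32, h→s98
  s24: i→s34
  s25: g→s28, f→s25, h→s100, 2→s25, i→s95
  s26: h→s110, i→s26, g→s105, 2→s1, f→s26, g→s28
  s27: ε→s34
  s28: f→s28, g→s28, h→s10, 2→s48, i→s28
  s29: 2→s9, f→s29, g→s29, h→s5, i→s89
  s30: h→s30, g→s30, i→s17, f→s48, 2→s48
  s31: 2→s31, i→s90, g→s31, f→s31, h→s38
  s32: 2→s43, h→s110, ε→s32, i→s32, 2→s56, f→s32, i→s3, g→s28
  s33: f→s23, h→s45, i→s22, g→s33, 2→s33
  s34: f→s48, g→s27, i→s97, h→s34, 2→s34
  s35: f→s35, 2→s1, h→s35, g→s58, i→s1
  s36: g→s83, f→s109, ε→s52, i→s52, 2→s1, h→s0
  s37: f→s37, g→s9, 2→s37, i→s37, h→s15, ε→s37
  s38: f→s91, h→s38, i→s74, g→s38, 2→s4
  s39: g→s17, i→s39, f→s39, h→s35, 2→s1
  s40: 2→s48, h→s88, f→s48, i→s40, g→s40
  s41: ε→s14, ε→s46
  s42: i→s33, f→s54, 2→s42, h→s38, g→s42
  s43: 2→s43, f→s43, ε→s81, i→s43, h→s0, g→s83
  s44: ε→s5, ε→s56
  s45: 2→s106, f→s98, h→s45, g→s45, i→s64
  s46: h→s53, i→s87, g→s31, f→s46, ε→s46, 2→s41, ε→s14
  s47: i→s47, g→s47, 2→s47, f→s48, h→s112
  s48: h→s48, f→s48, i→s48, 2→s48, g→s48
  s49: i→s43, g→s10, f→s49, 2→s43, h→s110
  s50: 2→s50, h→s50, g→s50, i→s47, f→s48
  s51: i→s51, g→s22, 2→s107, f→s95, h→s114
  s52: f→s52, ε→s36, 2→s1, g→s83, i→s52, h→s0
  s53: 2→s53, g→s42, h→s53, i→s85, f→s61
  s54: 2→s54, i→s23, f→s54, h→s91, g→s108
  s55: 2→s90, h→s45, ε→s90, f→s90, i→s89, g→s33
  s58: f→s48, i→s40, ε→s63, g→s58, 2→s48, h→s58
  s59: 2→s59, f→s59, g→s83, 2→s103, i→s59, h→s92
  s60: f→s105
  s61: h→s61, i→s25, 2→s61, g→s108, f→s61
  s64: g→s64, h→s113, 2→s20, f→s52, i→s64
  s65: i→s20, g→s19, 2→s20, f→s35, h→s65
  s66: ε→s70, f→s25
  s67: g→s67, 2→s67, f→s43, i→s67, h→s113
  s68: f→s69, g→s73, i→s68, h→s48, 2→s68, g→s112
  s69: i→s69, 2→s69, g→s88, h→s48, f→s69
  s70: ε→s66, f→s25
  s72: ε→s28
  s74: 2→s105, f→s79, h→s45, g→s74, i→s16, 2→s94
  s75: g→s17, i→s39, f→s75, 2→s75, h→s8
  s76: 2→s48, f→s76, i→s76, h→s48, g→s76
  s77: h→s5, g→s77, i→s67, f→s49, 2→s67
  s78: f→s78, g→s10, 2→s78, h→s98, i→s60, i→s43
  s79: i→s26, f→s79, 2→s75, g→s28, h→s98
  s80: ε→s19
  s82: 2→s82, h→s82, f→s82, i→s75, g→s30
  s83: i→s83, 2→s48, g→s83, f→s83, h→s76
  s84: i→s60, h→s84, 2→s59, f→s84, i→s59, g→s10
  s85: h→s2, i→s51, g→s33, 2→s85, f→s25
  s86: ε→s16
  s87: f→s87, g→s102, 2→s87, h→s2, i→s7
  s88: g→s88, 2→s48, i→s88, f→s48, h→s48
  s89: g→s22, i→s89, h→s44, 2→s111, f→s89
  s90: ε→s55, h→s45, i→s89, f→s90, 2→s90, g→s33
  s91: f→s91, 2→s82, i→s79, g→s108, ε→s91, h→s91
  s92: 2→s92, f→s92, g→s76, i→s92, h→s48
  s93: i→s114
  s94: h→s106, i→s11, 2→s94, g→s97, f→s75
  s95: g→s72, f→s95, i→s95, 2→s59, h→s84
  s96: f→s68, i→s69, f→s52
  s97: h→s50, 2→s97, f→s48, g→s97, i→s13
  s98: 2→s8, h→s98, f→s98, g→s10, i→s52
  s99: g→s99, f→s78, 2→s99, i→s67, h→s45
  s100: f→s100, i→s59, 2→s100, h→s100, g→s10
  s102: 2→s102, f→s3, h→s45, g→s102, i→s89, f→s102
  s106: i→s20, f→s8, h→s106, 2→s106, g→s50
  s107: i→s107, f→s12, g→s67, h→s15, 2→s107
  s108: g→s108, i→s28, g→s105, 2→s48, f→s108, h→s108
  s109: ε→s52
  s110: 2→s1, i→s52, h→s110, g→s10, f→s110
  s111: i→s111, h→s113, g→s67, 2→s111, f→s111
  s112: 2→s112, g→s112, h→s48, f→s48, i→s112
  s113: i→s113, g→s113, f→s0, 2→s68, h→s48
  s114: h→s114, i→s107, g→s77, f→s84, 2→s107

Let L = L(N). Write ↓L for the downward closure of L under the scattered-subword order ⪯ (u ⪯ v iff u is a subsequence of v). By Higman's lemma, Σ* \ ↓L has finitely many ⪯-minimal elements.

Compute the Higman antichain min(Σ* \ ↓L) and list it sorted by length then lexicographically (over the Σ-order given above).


|Q|=115, |F|=85, |δ|=487 (28 ε).
min D↑ (83 st, q0=0, F={40}): 0:f→0,g→1,2→0,h→2,i→3 1:f→1,g→1,2→1,h→4,i→5 2:f→6,g→7,2→2,h→2,i→8 3:f→3,g→9,2→3,h→10,i→11 4:f→12,g→4,2→13,h→4,i→14 5:f→5,g→15,2→5,h→16,i→17 6:f→6,g→18,2→6,h→6,i→19 7:f→20,g→7,2→7,h→4,i→15 8:f→19,g→15,2→8,h→10,i→21 9:f→9,g→9,2→9,h→16,i→17 10:f→22,g→23,2→10,h→10,i→24 11:f→11,g→25,2→26,h→27,i→11 12:f→12,g→18,2→28,h→12,i→29 13:f→28,g→30,2→13,h→13,i→31 14:f→29,g→14,2→31,h→16,i→32 15:f→33,g→15,2→15,h→16,i→34 16:f→35,g→16,2→36,h→16,i→37 17:f→17,g→34,2→38,h→39,i→17 18:f→18,g→18,2→40,h→18,i→41 19:f→19,g→41,2→19,h→22,i→42 20:f→20,g→18,2→20,h→12,i→33 21:f→42,g→34,2→24,h→27,i→21 22:f→22,g→43,2→22,h→22,i→44 23:f→45,g→23,2→23,h→16,i→46 24:f→44,g→46,2→24,h→47,i→24 25:f→25,g→25,2→48,h→39,i→17 26:f→26,g→48,2→26,h→47,i→26 27:f→49,g→50,2→24,h→27,i→24 28:f→28,g→51,2→28,h→28,i→52 29:f→29,g→41,2→52,h→35,i→53 30:f→40,g→30,2→30,h→30,i→54 31:f→52,g→54,2→31,h→36,i→55 32:f→53,g→32,2→56,h→39,i→32 33:f→33,g→41,2→33,h→35,i→57 34:f→57,g→34,2→46,h→39,i→34 35:f→35,g→43,2→58,h→35,i→59 36:f→58,g→60,2→36,h→36,i→56 37:f→59,g→37,2→56,h→61,i→37 38:f→38,g→46,2→38,h→61,i→38 39:f→62,g→39,2→56,h→39,i→37 40:f→40,g→40,2→40,h→40,i→40 41:f→41,g→41,2→40,h→43,i→41 42:f→42,g→41,2→44,h→49,i→42 43:f→43,g→43,2→40,h→43,i→63 44:f→44,g→63,2→44,h→64,i→44 45:f→45,g→43,2→45,h→35,i→65 46:f→65,g→46,2→46,h→61,i→46 47:f→64,g→47,2→47,h→40,i→47 48:f→48,g→48,2→48,h→61,i→38 49:f→49,g→43,2→44,h→49,i→44 50:f→66,g→50,2→46,h→39,i→46 51:f→40,g→51,2→40,h→51,i→67 52:f→52,g→67,2→52,h→58,i→68 53:f→53,g→41,2→69,h→62,i→53 54:f→40,g→54,2→54,h→60,i→70 55:f→68,g→70,2→56,h→71,i→55 56:f→69,g→72,2→56,h→73,i→56 57:f→57,g→41,2→65,h→62,i→57 58:f→58,g→74,2→58,h→58,i→69 59:f→59,g→63,2→69,h→75,i→59 60:f→40,g→60,2→60,h→60,i→72 61:f→75,g→61,2→73,h→40,i→61 62:f→62,g→43,2→69,h→62,i→59 63:f→63,g→63,2→40,h→76,i→63 64:f→64,g→76,2→64,h→40,i→64 65:f→65,g→63,2→65,h→75,i→65 66:f→66,g→43,2→65,h→62,i→65 67:f→40,g→67,2→40,h→74,i→67 68:f→68,g→67,2→69,h→77,i→68 69:f→69,g→78,2→69,h→79,i→69 70:f→40,g→70,2→72,h→80,i→70 71:f→77,g→80,2→56,h→71,i→56 72:f→40,g→72,2→72,h→81,i→72 73:f→79,g→81,2→73,h→40,i→73 74:f→40,g→74,2→40,h→74,i→78 75:f→75,g→76,2→79,h→40,i→75 76:f→76,g→76,2→40,h→40,i→76 77:f→77,g→74,2→69,h→77,i→69 78:f→40,g→78,2→40,h→82,i→78 79:f→79,g→82,2→79,h→40,i→79 80:f→40,g→80,2→72,h→80,i→72 81:f→40,g→81,2→81,h→40,i→81 82:f→40,g→82,2→40,h→40,i→82 (ε-aug+det+¬).
'hfg2': run [103, 89, 50, 14, 1] end={s48} rej; 4/4 del acc.
'gh2gf': |S_i|=[103, 83, 57, 32, 17, 1] end={s48} rej; 5/5 single-dels accept.
'ihihh': run [103, 87, 53, 30, 12, 1] end={s48} — reject; 5/5 single-dels accept.
'ii2hh': run [103, 87, 65, 28, 12, 1] end={s48} — reject; 5/5 del acc.
'gigfg2': run [103, 83, 64, 59, 33, 11, 1] end={s48} — reject; 6/6 single-dels accept.
5 words, ⪯-incomp.

min(Σ*\↓L) = [hfg2, gh2gf, ihihh, ii2hh, gigfg2].


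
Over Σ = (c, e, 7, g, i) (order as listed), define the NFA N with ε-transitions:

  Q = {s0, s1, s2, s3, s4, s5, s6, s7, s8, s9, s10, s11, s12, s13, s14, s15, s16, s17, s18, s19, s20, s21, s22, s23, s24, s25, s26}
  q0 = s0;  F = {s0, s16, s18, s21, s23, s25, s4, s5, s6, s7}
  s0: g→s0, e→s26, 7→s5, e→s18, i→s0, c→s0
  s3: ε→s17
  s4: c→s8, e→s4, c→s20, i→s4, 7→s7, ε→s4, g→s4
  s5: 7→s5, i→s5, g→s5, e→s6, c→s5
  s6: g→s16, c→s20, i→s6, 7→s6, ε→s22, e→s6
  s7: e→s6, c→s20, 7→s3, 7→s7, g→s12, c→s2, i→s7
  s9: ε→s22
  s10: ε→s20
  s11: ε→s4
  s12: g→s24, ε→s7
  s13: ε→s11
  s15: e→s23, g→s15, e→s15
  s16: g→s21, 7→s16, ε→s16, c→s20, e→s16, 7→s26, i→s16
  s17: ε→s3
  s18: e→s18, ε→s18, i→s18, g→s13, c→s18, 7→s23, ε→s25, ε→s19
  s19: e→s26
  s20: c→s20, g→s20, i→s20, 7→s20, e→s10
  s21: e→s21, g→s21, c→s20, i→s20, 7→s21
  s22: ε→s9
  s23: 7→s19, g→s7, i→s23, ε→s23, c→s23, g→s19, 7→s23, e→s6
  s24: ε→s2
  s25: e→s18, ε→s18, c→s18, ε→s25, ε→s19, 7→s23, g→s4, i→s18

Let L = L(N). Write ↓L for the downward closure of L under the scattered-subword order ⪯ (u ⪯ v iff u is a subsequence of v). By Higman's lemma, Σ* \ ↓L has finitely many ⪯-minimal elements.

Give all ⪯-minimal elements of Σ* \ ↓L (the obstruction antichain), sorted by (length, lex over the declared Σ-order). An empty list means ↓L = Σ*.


Antichain: [egc, 7ec, 7eggi].

|Q|=27, |F|=10, |δ|=86 (19 ε).
min D↑ (10 st, q0=0, F={7}): 0:c→0,e→1,7→2,g→0,i→0 1:c→1,e→1,7→3,g→4,i→1 2:c→2,e→5,7→2,g→2,i→2 3:c→3,e→5,7→3,g→6,i→3 4:c→7,e→4,7→6,g→4,i→4 5:c→7,e→5,7→5,g→8,i→5 6:c→7,e→5,7→6,g→6,i→6 7:c→7,e→7,7→7,g→7,i→7 8:c→7,e→8,7→8,g→9,i→8 9:c→7,e→9,7→9,g→9,i→7 [Hopcroft].
'egc': N↓-sim [24, 22, 19, 4] end={s10,s2,s20,s8} — reject; 3/3 deletions ∈↓L.
'7ec': N↓-sim [24, 17, 8, 2] end={s10,s20} ∉↓L; 3/3 single-dels accept.
'7eggi': N↓-sim [24, 17, 8, 5, 3, 2] end={s10,s20} — reject; 5/5 deletions ∈↓L.
3 minimals (antichain).


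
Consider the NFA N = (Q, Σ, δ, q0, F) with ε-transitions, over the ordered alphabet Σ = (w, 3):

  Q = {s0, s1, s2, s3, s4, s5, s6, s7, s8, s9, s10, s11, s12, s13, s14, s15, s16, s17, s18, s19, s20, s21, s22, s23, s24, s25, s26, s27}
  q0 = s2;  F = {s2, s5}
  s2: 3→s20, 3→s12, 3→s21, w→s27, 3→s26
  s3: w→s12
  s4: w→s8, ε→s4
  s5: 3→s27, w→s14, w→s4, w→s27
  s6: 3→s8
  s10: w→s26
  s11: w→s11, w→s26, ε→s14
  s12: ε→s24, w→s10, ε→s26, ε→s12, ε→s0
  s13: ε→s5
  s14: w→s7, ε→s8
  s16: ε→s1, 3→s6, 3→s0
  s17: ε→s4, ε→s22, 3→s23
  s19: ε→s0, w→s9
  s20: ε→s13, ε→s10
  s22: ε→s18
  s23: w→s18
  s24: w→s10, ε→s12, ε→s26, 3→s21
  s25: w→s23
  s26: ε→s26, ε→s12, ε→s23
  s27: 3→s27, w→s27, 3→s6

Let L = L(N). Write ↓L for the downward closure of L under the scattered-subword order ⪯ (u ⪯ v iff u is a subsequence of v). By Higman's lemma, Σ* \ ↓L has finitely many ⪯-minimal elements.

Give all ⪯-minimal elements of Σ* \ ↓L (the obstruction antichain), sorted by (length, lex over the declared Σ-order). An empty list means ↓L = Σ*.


Antichain: [w, 33].

|Q|=28, |F|=2, |δ|=48 (20 ε).
min D↑ (3 st, q0=0, F={1}): 0:w→1,3→2 1:w→1,3→1 2:w→1,3→1.
'w': N↓-sim [18, 14] end={s0,s10,s12,s14,s18,s21,s23,s24,s26,s27,s4,s6,…} — reject; 1/1 single-dels accept.
'33': N↓-sim [18, 17, 4] end={s21,s27,s6,s8} — reject; 2/2 single-dels accept.
2 minimals (antichain).


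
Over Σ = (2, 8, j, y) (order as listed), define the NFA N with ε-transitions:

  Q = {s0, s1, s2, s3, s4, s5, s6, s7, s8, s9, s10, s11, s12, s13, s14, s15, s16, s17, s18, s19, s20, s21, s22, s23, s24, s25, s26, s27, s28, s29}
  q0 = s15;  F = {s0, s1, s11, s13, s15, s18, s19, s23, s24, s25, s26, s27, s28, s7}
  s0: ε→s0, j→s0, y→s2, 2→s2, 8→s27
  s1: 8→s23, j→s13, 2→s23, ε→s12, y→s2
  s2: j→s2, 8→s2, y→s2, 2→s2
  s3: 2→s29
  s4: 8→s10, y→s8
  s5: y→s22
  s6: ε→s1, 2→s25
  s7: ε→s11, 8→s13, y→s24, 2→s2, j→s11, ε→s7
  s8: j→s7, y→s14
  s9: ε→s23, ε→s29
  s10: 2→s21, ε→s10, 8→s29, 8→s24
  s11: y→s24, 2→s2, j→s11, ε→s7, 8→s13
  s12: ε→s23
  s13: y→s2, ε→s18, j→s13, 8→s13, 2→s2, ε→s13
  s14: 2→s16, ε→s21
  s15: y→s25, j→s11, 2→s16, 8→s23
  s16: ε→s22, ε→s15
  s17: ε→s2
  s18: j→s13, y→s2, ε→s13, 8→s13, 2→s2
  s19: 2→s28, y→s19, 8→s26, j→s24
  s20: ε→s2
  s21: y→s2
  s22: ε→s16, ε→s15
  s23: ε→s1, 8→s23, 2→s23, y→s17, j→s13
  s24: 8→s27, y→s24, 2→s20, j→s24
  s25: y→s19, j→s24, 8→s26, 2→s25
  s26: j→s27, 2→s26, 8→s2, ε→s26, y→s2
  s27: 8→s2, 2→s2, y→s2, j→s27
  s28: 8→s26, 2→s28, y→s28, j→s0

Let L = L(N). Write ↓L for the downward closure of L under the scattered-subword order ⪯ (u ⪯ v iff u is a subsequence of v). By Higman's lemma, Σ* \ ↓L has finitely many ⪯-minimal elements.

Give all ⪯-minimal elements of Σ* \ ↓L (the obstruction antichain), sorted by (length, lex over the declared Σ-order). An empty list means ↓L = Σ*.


|Q|=30, |F|=14, |δ|=94 (22 ε).
min D↑ (12 st, q0=0, F={5}): 0:2→0,8→1,j→2,y→3 1:2→1,8→1,j→4,y→5 2:2→5,8→4,j→2,y→6 3:2→3,8→7,j→6,y→8 4:2→5,8→4,j→4,y→5 5:2→5,8→5,j→5,y→5 6:2→5,8→9,j→6,y→6 7:2→7,8→5,j→9,y→5 8:2→10,8→7,j→6,y→8 9:2→5,8→5,j→9,y→5 10:2→10,8→7,j→11,y→10 11:2→5,8→9,j→11,y→5 [Hopcroft].
'8y': N↓-sim [20, 9, 2] end={s17,s2} ∉↓L; 2/2 single-dels accept.
'j2': |S_i|=[20, 9, 2] end={s2,s20} rej; 2/2 single-dels accept.
'y88': |S_i|=[20, 10, 3, 1] end={s2} rej; 3/3 deletions ∈↓L.
'yy2jy': |S_i|=[20, 10, 8, 6, 3, 1] end={s2} rej; 5/5 deletions ∈↓L.
4 words, ⪯-incomp.

Antichain: [8y, j2, y88, yy2jy].


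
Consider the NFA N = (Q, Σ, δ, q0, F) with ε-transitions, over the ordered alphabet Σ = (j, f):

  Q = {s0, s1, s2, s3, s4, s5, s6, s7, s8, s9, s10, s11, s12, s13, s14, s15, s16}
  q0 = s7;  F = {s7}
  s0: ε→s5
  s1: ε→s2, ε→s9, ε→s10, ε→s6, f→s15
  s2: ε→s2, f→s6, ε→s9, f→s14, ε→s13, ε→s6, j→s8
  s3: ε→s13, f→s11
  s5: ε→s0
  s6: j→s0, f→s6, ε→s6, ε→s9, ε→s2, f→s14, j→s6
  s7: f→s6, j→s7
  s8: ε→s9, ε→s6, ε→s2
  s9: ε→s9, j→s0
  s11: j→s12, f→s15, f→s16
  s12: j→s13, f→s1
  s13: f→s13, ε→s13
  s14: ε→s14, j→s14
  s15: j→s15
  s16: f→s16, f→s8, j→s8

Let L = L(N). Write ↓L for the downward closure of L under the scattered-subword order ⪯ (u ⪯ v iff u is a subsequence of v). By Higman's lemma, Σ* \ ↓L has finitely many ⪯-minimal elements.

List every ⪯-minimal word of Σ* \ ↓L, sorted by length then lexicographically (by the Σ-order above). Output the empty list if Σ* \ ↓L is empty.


A = [f].

|Q|=17, |F|=1, |δ|=43 (20 ε).
min D↑ (2 st, q0=0, F={1}): 0:j→0,f→1 1:j→1,f→1 [Hopcroft].
'f': N↓-sim [9, 8] end={s0,s13,s14,s2,s5,s6,s8,s9} ∉↓L; 1/1 single-dels accept.
1 words, ⪯-incomp.


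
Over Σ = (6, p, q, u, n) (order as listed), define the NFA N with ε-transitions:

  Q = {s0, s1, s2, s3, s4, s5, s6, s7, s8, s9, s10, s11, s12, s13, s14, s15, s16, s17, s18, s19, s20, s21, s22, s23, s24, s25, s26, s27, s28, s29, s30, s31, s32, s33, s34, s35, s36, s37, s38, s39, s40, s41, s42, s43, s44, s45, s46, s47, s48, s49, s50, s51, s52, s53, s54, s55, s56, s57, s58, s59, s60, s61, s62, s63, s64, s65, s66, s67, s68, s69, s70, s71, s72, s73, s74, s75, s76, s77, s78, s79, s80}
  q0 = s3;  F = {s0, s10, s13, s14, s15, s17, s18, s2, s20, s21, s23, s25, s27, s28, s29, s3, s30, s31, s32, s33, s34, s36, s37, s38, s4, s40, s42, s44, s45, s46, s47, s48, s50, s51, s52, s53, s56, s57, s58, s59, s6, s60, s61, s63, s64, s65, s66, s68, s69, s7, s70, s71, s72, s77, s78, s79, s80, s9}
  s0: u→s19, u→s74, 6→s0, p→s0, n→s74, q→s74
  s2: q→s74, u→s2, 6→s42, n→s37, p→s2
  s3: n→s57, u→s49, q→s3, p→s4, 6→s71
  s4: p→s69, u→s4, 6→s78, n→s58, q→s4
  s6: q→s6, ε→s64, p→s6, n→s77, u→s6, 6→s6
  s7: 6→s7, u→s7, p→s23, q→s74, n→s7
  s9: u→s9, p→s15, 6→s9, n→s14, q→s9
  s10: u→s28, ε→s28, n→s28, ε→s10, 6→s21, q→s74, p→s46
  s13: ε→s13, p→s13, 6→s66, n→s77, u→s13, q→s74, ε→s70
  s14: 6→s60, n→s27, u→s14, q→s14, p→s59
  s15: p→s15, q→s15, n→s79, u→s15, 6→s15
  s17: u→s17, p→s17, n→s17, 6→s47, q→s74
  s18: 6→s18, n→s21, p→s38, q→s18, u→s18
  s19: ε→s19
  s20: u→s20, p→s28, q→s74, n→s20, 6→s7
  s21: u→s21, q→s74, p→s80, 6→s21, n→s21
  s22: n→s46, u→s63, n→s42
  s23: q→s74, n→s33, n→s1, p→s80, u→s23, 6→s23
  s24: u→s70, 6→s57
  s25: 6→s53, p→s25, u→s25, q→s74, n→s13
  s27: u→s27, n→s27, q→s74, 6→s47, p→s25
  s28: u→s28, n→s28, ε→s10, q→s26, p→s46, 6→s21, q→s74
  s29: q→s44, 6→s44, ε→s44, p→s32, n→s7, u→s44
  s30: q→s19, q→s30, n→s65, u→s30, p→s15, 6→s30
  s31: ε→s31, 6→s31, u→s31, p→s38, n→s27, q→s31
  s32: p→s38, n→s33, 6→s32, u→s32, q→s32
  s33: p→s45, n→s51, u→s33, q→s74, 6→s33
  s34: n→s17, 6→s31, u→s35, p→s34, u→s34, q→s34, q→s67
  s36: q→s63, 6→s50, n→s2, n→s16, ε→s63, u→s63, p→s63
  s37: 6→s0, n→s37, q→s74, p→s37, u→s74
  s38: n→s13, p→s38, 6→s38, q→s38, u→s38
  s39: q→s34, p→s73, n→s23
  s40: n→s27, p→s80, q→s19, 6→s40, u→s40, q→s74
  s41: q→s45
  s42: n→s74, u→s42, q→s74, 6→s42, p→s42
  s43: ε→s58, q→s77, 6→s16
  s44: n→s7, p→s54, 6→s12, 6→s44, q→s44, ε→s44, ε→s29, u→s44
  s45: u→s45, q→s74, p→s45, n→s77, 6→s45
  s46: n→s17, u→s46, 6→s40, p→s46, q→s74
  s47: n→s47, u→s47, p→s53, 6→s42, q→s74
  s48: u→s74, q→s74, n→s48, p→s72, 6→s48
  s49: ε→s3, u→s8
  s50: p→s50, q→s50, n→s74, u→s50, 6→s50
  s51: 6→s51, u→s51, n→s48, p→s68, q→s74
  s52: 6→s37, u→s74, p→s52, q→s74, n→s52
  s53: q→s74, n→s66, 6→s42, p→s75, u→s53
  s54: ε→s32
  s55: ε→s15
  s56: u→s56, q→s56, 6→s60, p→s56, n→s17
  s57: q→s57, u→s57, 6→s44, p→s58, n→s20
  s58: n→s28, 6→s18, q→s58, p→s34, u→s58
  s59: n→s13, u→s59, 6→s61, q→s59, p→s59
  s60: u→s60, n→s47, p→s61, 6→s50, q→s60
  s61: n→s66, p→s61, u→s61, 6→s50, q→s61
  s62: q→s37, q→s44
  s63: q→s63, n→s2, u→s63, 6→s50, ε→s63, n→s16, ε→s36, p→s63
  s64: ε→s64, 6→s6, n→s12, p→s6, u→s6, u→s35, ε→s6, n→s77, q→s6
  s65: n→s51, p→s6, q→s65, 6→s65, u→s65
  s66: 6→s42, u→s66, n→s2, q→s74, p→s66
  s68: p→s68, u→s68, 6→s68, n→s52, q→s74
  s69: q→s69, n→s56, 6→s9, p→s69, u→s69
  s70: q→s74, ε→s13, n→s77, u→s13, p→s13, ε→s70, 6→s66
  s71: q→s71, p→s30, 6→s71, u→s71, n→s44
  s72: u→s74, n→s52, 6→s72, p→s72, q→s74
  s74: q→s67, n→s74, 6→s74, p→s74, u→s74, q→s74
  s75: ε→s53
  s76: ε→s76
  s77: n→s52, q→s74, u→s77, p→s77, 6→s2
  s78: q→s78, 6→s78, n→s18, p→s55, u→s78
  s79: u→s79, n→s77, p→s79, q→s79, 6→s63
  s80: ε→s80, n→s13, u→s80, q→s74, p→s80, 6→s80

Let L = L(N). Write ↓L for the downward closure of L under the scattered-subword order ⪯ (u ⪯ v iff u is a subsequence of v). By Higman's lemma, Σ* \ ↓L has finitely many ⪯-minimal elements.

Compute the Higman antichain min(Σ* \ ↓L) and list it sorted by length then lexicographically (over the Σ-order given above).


Antichain: [nnq, 6pnnnu, ppn66n].

|Q|=81, |F|=58, |δ|=347 (25 ε).
min D↑ (54 st, q0=0, F={19}): 0:6→1,p→2,q→0,u→0,n→3 1:6→1,p→4,q→1,u→1,n→5 2:6→6,p→7,q→2,u→2,n→8 3:6→5,p→8,q→3,u→3,n→9 4:6→4,p→10,q→4,u→4,n→11 5:6→5,p→12,q→5,u→5,n→13 6:6→6,p→10,q→6,u→6,n→14 7:6→15,p→7,q→7,u→7,n→16 8:6→14,p→17,q→8,u→8,n→18 9:6→13,p→18,q→19,u→9,n→9 10:6→10,p→10,q→10,u→10,n→20 11:6→11,p→21,q→11,u→11,n→22 12:6→12,p→23,q→12,u→12,n→24 13:6→13,p→25,q→19,u→13,n→13 14:6→14,p→23,q→14,u→14,n→26 15:6→15,p→10,q→15,u→15,n→27 16:6→28,p→16,q→16,u→16,n→29 17:6→30,p→17,q→17,u→17,n→29 18:6→26,p→31,q→19,u→18,n→18 19:6→19,p→19,q→19,u→19,n→19 20:6→32,p→20,q→20,u→20,n→33 21:6→21,p→21,q→21,u→21,n→33 22:6→22,p→34,q→19,u→22,n→35 23:6→23,p→23,q→23,u→23,n→36 24:6→24,p→37,q→19,u→24,n→22 25:6→25,p→38,q→19,u→25,n→24 26:6→26,p→38,q→19,u→26,n→26 27:6→28,p→39,q→27,u→27,n→40 28:6→41,p→42,q→28,u→28,n→43 29:6→43,p→29,q→19,u→29,n→29 30:6→30,p→23,q→30,u→30,n→40 31:6→44,p→31,q→19,u→31,n→29 32:6→41,p→32,q→32,u→32,n→45 33:6→45,p→33,q→19,u→33,n→46 34:6→34,p→34,q→19,u→34,n→46 35:6→35,p→47,q→19,u→19,n→35 36:6→48,p→36,q→19,u→36,n→33 37:6→37,p→37,q→19,u→37,n→33 38:6→38,p→38,q→19,u→38,n→36 39:6→42,p→39,q→39,u→39,n→36 40:6→43,p→49,q→19,u→40,n→40 41:6→41,p→41,q→41,u→41,n→19 42:6→41,p→42,q→42,u→42,n→48 43:6→50,p→51,q→19,u→43,n→43 44:6→44,p→38,q→19,u→44,n→40 45:6→50,p→45,q→19,u→45,n→52 46:6→52,p→46,q→19,u→19,n→46 47:6→47,p→47,q→19,u→19,n→46 48:6→50,p→48,q→19,u→48,n→45 49:6→51,p→49,q→19,u→49,n→36 50:6→50,p→50,q→19,u→50,n→19 51:6→50,p→51,q→19,u→51,n→48 52:6→53,p→52,q→19,u→19,n→52 53:6→53,p→53,q→19,u→19,n→19 [Hopcroft].
'nnq': run [71, 60, 37, 4] end={s19,s26,s67,s74} — reject; 3/3 deletions ∈↓L.
'6pnnnu': run [71, 56, 42, 29, 15, 8, 3] end={s19,s67,s74} rej; 6/6 deletions ∈↓L.
'ppn66n': |S_i|=[71, 62, 45, 29, 17, 6, 2] end={s67,s74} ∉↓L; 6/6 deletions ∈↓L.
3 minimals (antichain).


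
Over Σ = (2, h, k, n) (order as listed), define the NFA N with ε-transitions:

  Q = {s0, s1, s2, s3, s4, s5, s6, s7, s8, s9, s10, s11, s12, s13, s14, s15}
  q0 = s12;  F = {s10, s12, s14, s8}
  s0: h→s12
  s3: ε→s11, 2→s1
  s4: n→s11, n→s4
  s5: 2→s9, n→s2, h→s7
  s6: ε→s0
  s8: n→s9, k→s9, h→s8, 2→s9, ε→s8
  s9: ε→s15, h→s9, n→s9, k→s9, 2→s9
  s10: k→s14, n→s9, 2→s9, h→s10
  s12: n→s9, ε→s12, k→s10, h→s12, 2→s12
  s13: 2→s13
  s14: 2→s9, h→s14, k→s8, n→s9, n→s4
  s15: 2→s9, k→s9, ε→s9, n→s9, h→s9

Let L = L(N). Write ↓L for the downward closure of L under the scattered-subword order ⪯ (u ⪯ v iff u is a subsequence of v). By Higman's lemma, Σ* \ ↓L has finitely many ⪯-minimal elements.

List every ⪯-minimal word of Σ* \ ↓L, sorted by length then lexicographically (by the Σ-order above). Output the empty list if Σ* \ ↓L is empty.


|Q|=16, |F|=4, |δ|=39 (6 ε).
min D↑ (5 st, q0=0, F={2}): 0:2→0,h→0,k→1,n→2 1:2→2,h→1,k→3,n→2 2:2→2,h→2,k→2,n→2 3:2→2,h→3,k→4,n→2 4:2→2,h→4,k→2,n→2 (ε-aug+det+¬).
'n': N↓-sim [8, 4] end={s11,s15,s4,s9} rej; 1/1 single-dels accept.
'k2': N↓-sim [8, 7, 2] end={s15,s9} — reject; 2/2 single-dels accept.
'kkkk': run [8, 7, 6, 3, 2] end={s15,s9} — reject; 4/4 single-dels accept.
3 words, ⪯-incomp.

min(Σ*\↓L) = [n, k2, kkkk].


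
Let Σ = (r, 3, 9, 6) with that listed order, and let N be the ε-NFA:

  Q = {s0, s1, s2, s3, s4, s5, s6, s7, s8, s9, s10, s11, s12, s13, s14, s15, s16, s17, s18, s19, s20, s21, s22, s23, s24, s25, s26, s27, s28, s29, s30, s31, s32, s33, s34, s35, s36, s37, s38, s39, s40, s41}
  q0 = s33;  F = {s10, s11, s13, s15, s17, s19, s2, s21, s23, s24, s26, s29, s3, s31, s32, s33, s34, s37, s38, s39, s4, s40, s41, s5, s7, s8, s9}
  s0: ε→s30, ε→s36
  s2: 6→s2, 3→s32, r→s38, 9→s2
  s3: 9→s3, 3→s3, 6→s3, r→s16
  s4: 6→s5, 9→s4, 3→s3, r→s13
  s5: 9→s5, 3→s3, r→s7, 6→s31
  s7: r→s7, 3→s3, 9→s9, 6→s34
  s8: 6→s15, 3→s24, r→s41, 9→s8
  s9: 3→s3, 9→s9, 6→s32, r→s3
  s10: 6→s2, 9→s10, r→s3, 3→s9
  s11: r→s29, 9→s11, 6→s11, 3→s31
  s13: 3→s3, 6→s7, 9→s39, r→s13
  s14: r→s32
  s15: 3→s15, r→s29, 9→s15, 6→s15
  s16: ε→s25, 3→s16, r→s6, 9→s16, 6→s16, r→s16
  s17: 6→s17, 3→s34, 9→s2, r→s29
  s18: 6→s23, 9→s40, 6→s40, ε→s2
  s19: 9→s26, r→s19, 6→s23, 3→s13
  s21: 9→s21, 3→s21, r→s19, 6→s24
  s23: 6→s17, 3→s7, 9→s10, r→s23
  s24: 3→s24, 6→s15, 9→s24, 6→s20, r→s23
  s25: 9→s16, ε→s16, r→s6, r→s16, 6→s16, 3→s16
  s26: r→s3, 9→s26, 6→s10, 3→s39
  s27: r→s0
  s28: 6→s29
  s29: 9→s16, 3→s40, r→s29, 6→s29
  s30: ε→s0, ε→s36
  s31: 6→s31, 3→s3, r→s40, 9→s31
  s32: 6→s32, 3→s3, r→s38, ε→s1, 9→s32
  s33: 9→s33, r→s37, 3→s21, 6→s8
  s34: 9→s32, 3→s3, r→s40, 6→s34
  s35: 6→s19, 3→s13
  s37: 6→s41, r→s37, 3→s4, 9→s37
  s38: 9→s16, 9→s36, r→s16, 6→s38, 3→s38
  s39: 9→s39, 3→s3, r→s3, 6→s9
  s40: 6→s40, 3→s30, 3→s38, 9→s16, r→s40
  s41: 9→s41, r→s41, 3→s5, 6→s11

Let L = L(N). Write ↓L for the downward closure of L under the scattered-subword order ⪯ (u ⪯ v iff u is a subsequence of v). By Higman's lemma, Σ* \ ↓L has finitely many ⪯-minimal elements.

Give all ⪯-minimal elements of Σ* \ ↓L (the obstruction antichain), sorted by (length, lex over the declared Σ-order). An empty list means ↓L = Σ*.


|Q|=42, |F|=27, |δ|=137 (8 ε).
min D↑ (28 st, q0=0, F={18}): 0:r→1,3→2,9→0,6→3 1:r→1,3→4,9→1,6→5 2:r→6,3→2,9→2,6→7 3:r→5,3→7,9→3,6→8 4:r→9,3→10,9→4,6→11 5:r→5,3→11,9→5,6→12 6:r→6,3→9,9→13,6→14 7:r→14,3→7,9→7,6→8 8:r→15,3→8,9→8,6→8 9:r→9,3→10,9→16,6→17 10:r→18,3→10,9→10,6→10 11:r→17,3→10,9→11,6→19 12:r→15,3→19,9→12,6→12 13:r→10,3→16,9→13,6→20 14:r→14,3→17,9→20,6→21 15:r→15,3→22,9→18,6→15 16:r→10,3→10,9→16,6→23 17:r→17,3→10,9→23,6→24 18:r→18,3→18,9→18,6→18 19:r→22,3→10,9→19,6→19 20:r→10,3→23,9→20,6→25 21:r→15,3→24,9→25,6→21 22:r→22,3→26,9→18,6→22 23:r→10,3→10,9→23,6→27 24:r→22,3→10,9→27,6→24 25:r→26,3→27,9→25,6→25 26:r→18,3→26,9→18,6→26 27:r→26,3→10,9→27,6→27.
'r33r': N↓-sim [35, 29, 19, 8, 3] end={s16,s25,s6} — reject; 4/4 single-dels accept.
'66r9': N↓-sim [35, 27, 19, 9, 4] end={s16,s25,s36,s6} rej; 4/4 single-dels accept.
'3r9rr': |S_i|=[35, 30, 23, 13, 6, 3] end={s16,s25,s6} rej; 5/5 del acc.
3 minimals (antichain).

Antichain: [r33r, 66r9, 3r9rr].
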